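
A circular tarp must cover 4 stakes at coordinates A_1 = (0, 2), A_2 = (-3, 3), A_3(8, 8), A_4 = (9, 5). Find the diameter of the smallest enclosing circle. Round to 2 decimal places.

By Welzl's lemma the MEC is supported by two points (diametrically opposite) or three points (on a circumcircle).
The minimum enclosing circle is determined by three boundary points: A_2, A_3, A_4.
Their circumcentre is (55/19, 88/19) with r² = 13505/361.
The farthest remaining point A_1 is at distance² 5525/361 ≤ 13505/361.
Diameter = 2r = 2√(13505/361) ≈ 12.23.

12.23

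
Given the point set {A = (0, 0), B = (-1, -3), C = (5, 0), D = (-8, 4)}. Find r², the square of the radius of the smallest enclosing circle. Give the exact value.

46.25

The farthest pair is C–D with squared distance 185. The circle on this segment as diameter has centre (-1.5, 2) and r² = 185/4 = 46.25.
Check A: distance² to centre = 6.25 ≤ 46.25, so it lies inside.
All remaining points lie in this disk, and no smaller disk contains both endpoints, so this is the minimum enclosing circle.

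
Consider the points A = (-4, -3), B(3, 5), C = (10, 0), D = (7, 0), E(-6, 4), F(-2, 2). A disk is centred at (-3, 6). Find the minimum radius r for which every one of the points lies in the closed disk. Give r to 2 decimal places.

The required radius is the distance from (-3, 6) to the farthest point.
Squared distances: 82, 37, 205, 136, 13, 17.
Maximum is 205, attained at C.
r = √205 ≈ 14.32.

14.32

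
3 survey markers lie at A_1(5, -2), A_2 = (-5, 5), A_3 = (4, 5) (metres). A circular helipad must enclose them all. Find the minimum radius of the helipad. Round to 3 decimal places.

6.103

Side lengths²: A_1A_2² = 149, A_1A_3² = 50, A_2A_3² = 81.
Since A_1A_2² = 149 ≥ 81 + 50 = 131, the angle opposite A_1A_2 is not acute, so the smallest enclosing circle has A_1A_2 as diameter.
Centre = midpoint of A_1A_2 = (0, 1.5), r² = 149/4 = 37.25.
r = √(37.25) ≈ 6.103.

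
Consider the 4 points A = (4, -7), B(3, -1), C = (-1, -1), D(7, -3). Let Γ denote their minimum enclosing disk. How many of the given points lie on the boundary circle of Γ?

The minimum enclosing circle is determined by three boundary points: A, C, D.
Their circumcentre is (105/38, -56/19) with r² = 25925/1444.
The farthest remaining point B is at distance² 5557/1444 ≤ 25925/1444.
The points at distance exactly r from the centre are A, C, D — 3 points.

3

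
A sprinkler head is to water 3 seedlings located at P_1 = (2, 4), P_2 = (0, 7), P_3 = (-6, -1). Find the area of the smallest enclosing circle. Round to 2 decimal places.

78.61

Side lengths²: P_1P_2² = 13, P_1P_3² = 89, P_2P_3² = 100.
Since P_2P_3² = 100 < 89 + 13 = 102, the triangle is acute, so the smallest enclosing circle is the circumcircle.
Circumcentre = (-49/17, 99/34), r² = 28925/1156.
Area = π·r² = π·28925/1156 ≈ 78.61.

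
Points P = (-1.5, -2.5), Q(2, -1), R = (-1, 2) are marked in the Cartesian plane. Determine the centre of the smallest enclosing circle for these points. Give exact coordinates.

Side lengths²: PQ² = 14.5, PR² = 20.5, QR² = 18.
Since PR² = 20.5 < 18 + 14.5 = 32.5, the triangle is acute, so the smallest enclosing circle is the circumcircle.
Circumcentre = (-0.35, -0.35), r² = 5.945.
Centre = (-0.35, -0.35).

(-0.35, -0.35)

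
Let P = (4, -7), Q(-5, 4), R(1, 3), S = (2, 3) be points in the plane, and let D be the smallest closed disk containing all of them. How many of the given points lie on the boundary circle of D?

2

The farthest pair is P–Q with squared distance 202. The circle on this segment as diameter has centre (-0.5, -1.5) and r² = 202/4 = 50.5.
Check R: distance² to centre = 22.5 ≤ 50.5, so it lies inside.
All remaining points lie in this disk, and no smaller disk contains both endpoints, so this is the minimum enclosing circle.
The points at distance exactly r from the centre are P, Q — 2 points.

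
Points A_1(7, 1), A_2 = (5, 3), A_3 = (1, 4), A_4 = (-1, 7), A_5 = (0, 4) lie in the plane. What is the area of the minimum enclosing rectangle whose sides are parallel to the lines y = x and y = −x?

28

In coordinates u = x + y, v = x − y the rectangle is axis-aligned; the map (x,y)→(u,v) scales areas by 2.
u-values: 8, 8, 5, 6, 4; range = 8 − 4 = 4.
v-values: 6, 2, -3, -8, -4; range = 6 − (-8) = 14.
Area = (4 × 14) / 2 = 28.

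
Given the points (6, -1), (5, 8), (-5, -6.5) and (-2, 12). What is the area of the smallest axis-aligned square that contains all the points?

The bounding box has width 11 and height 18.5.
An axis-aligned square enclosing the set must have side ≥ max(width, height).
So the minimum side is max(11, 18.5) = 18.5.
Area = 18.5² = 342.25.

342.25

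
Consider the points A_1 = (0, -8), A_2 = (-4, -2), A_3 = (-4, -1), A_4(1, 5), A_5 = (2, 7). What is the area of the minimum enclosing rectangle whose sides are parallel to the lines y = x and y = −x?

In coordinates u = x + y, v = x − y the rectangle is axis-aligned; the map (x,y)→(u,v) scales areas by 2.
u-values: -8, -6, -5, 6, 9; range = 9 − (-8) = 17.
v-values: 8, -2, -3, -4, -5; range = 8 − (-5) = 13.
Area = (17 × 13) / 2 = 110.5.

110.5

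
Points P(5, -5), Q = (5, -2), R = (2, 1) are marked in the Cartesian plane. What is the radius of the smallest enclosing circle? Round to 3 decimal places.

Side lengths²: PQ² = 9, PR² = 45, QR² = 18.
Since PR² = 45 ≥ 18 + 9 = 27, the angle opposite PR is not acute, so the smallest enclosing circle has PR as diameter.
Centre = midpoint of PR = (3.5, -2), r² = 45/4 = 11.25.
r = √(11.25) ≈ 3.354.

3.354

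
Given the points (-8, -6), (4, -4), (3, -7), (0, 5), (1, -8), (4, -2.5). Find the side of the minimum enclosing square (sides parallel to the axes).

The bounding box has width 12 and height 13.
An axis-aligned square enclosing the set must have side ≥ max(width, height).
So the minimum side is max(12, 13) = 13.

13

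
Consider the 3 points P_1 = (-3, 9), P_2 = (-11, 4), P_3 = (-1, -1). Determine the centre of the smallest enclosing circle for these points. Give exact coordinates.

(-91/18, 61/18)

Side lengths²: P_1P_2² = 89, P_1P_3² = 104, P_2P_3² = 125.
Since P_2P_3² = 125 < 104 + 89 = 193, the triangle is acute, so the smallest enclosing circle is the circumcircle.
Circumcentre = (-91/18, 61/18), r² = 5785/162.
Centre = (-91/18, 61/18).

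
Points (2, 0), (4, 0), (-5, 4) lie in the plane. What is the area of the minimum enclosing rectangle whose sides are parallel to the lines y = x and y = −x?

32.5

In coordinates u = x + y, v = x − y the rectangle is axis-aligned; the map (x,y)→(u,v) scales areas by 2.
u-values: 2, 4, -1; range = 4 − (-1) = 5.
v-values: 2, 4, -9; range = 4 − (-9) = 13.
Area = (5 × 13) / 2 = 32.5.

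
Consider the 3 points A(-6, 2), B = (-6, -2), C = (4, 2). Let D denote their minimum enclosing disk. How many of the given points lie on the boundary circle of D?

Side lengths²: AB² = 16, AC² = 100, BC² = 116.
Since BC² = 116 ≥ 100 + 16 = 116, the angle opposite BC is not acute, so the smallest enclosing circle has BC as diameter.
Centre = midpoint of BC = (-1, 0), r² = 116/4 = 29.
The points at distance exactly r from the centre are A, B, C — 3 points.

3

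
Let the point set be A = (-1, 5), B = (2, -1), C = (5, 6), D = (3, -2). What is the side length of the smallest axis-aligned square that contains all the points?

The bounding box has width 6 and height 8.
An axis-aligned square enclosing the set must have side ≥ max(width, height).
So the minimum side is max(6, 8) = 8.

8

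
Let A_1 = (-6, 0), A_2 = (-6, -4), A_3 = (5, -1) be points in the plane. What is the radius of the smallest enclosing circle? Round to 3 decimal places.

5.724

Side lengths²: A_1A_2² = 16, A_1A_3² = 122, A_2A_3² = 130.
Since A_2A_3² = 130 < 122 + 16 = 138, the triangle is acute, so the smallest enclosing circle is the circumcircle.
Circumcentre = (-7/11, -2), r² = 3965/121.
r = √(3965/121) ≈ 5.724.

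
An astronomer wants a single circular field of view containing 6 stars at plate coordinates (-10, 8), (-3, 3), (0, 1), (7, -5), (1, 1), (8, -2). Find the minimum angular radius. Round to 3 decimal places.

By Welzl's lemma the MEC is supported by two points (diametrically opposite) or three points (on a circumcircle).
The farthest pair is (-10, 8)–(7, -5) with squared distance 458. The circle on this segment as diameter has centre (-1.5, 1.5) and r² = 458/4 = 114.5.
Check (-3, 3): distance² to centre = 4.5 ≤ 114.5, so it lies inside.
All remaining points lie in this disk, and no smaller disk contains both endpoints, so this is the minimum enclosing circle.
r = √(114.5) ≈ 10.700.

10.700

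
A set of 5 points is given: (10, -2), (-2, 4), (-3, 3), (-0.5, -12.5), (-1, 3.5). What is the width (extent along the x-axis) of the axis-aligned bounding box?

max x = 10, min x = -3, so width = 13.

13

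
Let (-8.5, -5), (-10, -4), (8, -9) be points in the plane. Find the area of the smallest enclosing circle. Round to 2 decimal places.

274.10

Call the three points A, B, C in the order given.
Side lengths²: AB² = 3.25, AC² = 288.25, BC² = 349.
Since BC² = 349 ≥ 288.25 + 3.25 = 291.5, the angle opposite BC is not acute, so the smallest enclosing circle has BC as diameter.
Centre = midpoint of BC = (-1, -6.5), r² = 349/4 = 87.25.
Area = π·r² = π·87.25 ≈ 274.10.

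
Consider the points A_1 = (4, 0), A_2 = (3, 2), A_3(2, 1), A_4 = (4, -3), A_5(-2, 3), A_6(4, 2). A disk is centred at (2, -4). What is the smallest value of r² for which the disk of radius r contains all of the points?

65

The required radius is the distance from (2, -4) to the farthest point.
Squared distances: 20, 37, 25, 5, 65, 40.
Maximum is 65, attained at A_5.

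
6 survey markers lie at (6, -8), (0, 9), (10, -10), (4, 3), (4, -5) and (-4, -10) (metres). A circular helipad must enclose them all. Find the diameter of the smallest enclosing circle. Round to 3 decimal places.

21.942

The minimum enclosing circle is determined by three boundary points: (0, 9), (10, -10), (-4, -10).
Their circumcentre is (3, -59/38) with r² = 173797/1444.
The farthest remaining point (6, -8) is at distance² 73021/1444 ≤ 173797/1444.
Diameter = 2r = 2√(173797/1444) ≈ 21.942.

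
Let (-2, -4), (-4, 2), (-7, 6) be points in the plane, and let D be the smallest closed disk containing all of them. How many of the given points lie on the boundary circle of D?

Call the three points A, B, C in the order given.
Side lengths²: AB² = 40, AC² = 125, BC² = 25.
Since AC² = 125 ≥ 40 + 25 = 65, the angle opposite AC is not acute, so the smallest enclosing circle has AC as diameter.
Centre = midpoint of AC = (-4.5, 1), r² = 125/4 = 31.25.
The points at distance exactly r from the centre are (-2, -4), (-7, 6) — 2 points.

2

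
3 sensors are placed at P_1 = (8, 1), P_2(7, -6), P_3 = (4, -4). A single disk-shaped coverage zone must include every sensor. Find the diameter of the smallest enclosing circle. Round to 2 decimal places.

7.10

Side lengths²: P_1P_2² = 50, P_1P_3² = 41, P_2P_3² = 13.
Since P_1P_2² = 50 < 41 + 13 = 54, the triangle is acute, so the smallest enclosing circle is the circumcircle.
Circumcentre = (331/46, -113/46), r² = 13325/1058.
Diameter = 2r = 2√(13325/1058) ≈ 7.10.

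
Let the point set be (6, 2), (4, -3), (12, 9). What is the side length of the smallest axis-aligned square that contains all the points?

12

The bounding box has width 8 and height 12.
An axis-aligned square enclosing the set must have side ≥ max(width, height).
So the minimum side is max(8, 12) = 12.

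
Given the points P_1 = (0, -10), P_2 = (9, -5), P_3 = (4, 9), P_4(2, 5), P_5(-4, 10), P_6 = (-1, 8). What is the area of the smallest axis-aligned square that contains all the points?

400

The bounding box has width 13 and height 20.
An axis-aligned square enclosing the set must have side ≥ max(width, height).
So the minimum side is max(13, 20) = 20.
Area = 20² = 400.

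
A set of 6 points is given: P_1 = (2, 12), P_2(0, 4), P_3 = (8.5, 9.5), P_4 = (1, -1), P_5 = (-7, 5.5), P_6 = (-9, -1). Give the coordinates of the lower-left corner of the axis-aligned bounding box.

x-range [-9, 8.5], y-range [-1, 12].
The lower-left corner is (-9, -1).

(-9, -1)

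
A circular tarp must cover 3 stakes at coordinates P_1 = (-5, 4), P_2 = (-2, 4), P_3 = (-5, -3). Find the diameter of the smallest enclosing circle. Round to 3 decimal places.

7.616

Side lengths²: P_1P_2² = 9, P_1P_3² = 49, P_2P_3² = 58.
Since P_2P_3² = 58 ≥ 49 + 9 = 58, the angle opposite P_2P_3 is not acute, so the smallest enclosing circle has P_2P_3 as diameter.
Centre = midpoint of P_2P_3 = (-3.5, 0.5), r² = 58/4 = 14.5.
Diameter = 2r = 2√(14.5) ≈ 7.616.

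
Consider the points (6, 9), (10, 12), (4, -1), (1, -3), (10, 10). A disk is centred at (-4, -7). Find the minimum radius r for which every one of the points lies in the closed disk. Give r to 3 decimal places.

The required radius is the distance from (-4, -7) to the farthest point.
Squared distances: 356, 557, 100, 41, 485.
Maximum is 557, attained at (10, 12).
r = √557 ≈ 23.601.

23.601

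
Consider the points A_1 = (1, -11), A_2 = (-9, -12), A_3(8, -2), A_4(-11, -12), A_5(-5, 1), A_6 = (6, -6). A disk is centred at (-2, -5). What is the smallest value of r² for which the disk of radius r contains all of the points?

130

The required radius is the distance from (-2, -5) to the farthest point.
Squared distances: 45, 98, 109, 130, 45, 65.
Maximum is 130, attained at A_4.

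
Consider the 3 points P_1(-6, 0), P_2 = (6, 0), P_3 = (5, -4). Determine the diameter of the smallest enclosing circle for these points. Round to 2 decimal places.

Side lengths²: P_1P_2² = 144, P_1P_3² = 137, P_2P_3² = 17.
Since P_1P_2² = 144 < 137 + 17 = 154, the triangle is acute, so the smallest enclosing circle is the circumcircle.
Circumcentre = (0, -0.625), r² = 36.390625.
Diameter = 2r = 2√(36.390625) ≈ 12.06.

12.06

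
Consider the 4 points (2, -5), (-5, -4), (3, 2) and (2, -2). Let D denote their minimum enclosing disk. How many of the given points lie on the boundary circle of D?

A smallest enclosing disk is always determined by at most three of the input points on its boundary.
The farthest pair is (-5, -4)–(3, 2) with squared distance 100. The circle on this segment as diameter has centre (-1, -1) and r² = 100/4 = 25.
Check (2, -5): distance² to centre = 25 ≤ 25, so it lies inside.
All remaining points lie in this disk, and no smaller disk contains both endpoints, so this is the minimum enclosing circle.
The points at distance exactly r from the centre are (2, -5), (-5, -4), (3, 2) — 3 points.

3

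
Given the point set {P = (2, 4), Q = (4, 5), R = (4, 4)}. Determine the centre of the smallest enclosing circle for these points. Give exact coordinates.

Side lengths²: PQ² = 5, PR² = 4, QR² = 1.
Since PQ² = 5 ≥ 4 + 1 = 5, the angle opposite PQ is not acute, so the smallest enclosing circle has PQ as diameter.
Centre = midpoint of PQ = (3, 4.5), r² = 5/4 = 1.25.
Centre = (3, 4.5).

(3, 4.5)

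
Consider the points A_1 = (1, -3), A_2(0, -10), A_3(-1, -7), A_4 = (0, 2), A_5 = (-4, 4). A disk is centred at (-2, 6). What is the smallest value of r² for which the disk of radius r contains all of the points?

260

The required radius is the distance from (-2, 6) to the farthest point.
Squared distances: 90, 260, 170, 20, 8.
Maximum is 260, attained at A_2.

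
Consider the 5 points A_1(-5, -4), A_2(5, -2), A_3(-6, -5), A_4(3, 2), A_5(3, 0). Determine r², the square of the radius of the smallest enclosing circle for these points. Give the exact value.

The minimum enclosing circle of a finite set is fixed by two of the points (as a diameter) or three (as a circumcircle).
The minimum enclosing circle is determined by three boundary points: A_2, A_3, A_4.
Their circumcentre is (-0.8, -2.4) with r² = 33.8.
The farthest remaining point A_1 is at distance² 20.2 ≤ 33.8.

33.8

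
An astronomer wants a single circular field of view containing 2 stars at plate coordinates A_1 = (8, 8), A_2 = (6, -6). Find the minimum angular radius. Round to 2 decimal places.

The smallest circle enclosing two points has them as diameter endpoints.
Centre = midpoint = (7, 1); r² = |A_1A_2|²/4 = 200/4 = 50.
r = √50 ≈ 7.07.

7.07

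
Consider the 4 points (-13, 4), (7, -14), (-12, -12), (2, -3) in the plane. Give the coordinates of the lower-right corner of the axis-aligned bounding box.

x-range [-13, 7], y-range [-14, 4].
The lower-right corner is (7, -14).

(7, -14)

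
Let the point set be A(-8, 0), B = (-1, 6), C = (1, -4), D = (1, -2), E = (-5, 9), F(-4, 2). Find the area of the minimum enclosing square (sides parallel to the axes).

169

The bounding box has width 9 and height 13.
An axis-aligned square enclosing the set must have side ≥ max(width, height).
So the minimum side is max(9, 13) = 13.
Area = 13² = 169.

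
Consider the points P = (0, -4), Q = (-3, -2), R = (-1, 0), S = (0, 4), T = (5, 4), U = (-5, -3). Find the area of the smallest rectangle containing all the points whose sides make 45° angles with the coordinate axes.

In coordinates u = x + y, v = x − y the rectangle is axis-aligned; the map (x,y)→(u,v) scales areas by 2.
u-values: -4, -5, -1, 4, 9, -8; range = 9 − (-8) = 17.
v-values: 4, -1, -1, -4, 1, -2; range = 4 − (-4) = 8.
Area = (17 × 8) / 2 = 68.

68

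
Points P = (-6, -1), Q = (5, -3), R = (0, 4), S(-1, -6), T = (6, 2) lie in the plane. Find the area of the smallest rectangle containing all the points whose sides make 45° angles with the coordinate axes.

97.5

In coordinates u = x + y, v = x − y the rectangle is axis-aligned; the map (x,y)→(u,v) scales areas by 2.
u-values: -7, 2, 4, -7, 8; range = 8 − (-7) = 15.
v-values: -5, 8, -4, 5, 4; range = 8 − (-5) = 13.
Area = (15 × 13) / 2 = 97.5.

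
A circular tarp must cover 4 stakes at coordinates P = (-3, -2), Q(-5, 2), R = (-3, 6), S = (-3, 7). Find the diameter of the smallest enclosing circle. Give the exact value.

9

The minimum enclosing circle of a finite set is fixed by two of the points (as a diameter) or three (as a circumcircle).
The farthest pair is P–S with squared distance 81. The circle on this segment as diameter has centre (-3, 2.5) and r² = 81/4 = 20.25.
Check Q: distance² to centre = 4.25 ≤ 20.25, so it lies inside.
All remaining points lie in this disk, and no smaller disk contains both endpoints, so this is the minimum enclosing circle.
Diameter = 2r = 2√(20.25) = 9.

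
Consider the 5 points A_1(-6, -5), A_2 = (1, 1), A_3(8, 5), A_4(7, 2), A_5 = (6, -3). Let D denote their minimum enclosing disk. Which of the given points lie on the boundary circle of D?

By Welzl's lemma the MEC is supported by two points (diametrically opposite) or three points (on a circumcircle).
The farthest pair is A_1–A_3 with squared distance 296. The circle on this segment as diameter has centre (1, 0) and r² = 296/4 = 74.
Check A_2: distance² to centre = 1 ≤ 74, so it lies inside.
All remaining points lie in this disk, and no smaller disk contains both endpoints, so this is the minimum enclosing circle.
The points at distance exactly r from the centre are A_1, A_3 — 2 points.

A_1, A_3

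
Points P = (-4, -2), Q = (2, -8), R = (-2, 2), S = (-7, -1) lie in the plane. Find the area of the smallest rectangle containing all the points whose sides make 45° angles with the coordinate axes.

64

In coordinates u = x + y, v = x − y the rectangle is axis-aligned; the map (x,y)→(u,v) scales areas by 2.
u-values: -6, -6, 0, -8; range = 0 − (-8) = 8.
v-values: -2, 10, -4, -6; range = 10 − (-6) = 16.
Area = (8 × 16) / 2 = 64.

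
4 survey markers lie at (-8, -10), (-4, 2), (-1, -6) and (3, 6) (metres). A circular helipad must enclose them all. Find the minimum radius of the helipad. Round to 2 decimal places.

9.71

A smallest enclosing disk is always determined by at most three of the input points on its boundary.
The farthest pair is (-8, -10)–(3, 6) with squared distance 377. The circle on this segment as diameter has centre (-2.5, -2) and r² = 377/4 = 94.25.
Check (-4, 2): distance² to centre = 18.25 ≤ 94.25, so it lies inside.
All remaining points lie in this disk, and no smaller disk contains both endpoints, so this is the minimum enclosing circle.
r = √(94.25) ≈ 9.71.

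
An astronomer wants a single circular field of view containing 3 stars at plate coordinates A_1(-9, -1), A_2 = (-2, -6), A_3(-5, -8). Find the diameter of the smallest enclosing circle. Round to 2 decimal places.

Side lengths²: A_1A_2² = 74, A_1A_3² = 65, A_2A_3² = 13.
Since A_1A_2² = 74 < 65 + 13 = 78, the triangle is acute, so the smallest enclosing circle is the circumcircle.
Circumcentre = (-329/58, -217/58), r² = 31265/1682.
Diameter = 2r = 2√(31265/1682) ≈ 8.62.

8.62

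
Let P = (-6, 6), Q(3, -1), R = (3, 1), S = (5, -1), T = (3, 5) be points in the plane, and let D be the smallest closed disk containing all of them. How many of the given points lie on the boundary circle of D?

2

A smallest enclosing disk is always determined by at most three of the input points on its boundary.
The farthest pair is P–S with squared distance 170. The circle on this segment as diameter has centre (-0.5, 2.5) and r² = 170/4 = 42.5.
Check Q: distance² to centre = 24.5 ≤ 42.5, so it lies inside.
All remaining points lie in this disk, and no smaller disk contains both endpoints, so this is the minimum enclosing circle.
The points at distance exactly r from the centre are P, S — 2 points.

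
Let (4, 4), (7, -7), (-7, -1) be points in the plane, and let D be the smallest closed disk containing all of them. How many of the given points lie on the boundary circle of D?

3

Call the three points A, B, C in the order given.
Side lengths²: AB² = 130, AC² = 146, BC² = 232.
Since BC² = 232 < 146 + 130 = 276, the triangle is acute, so the smallest enclosing circle is the circumcircle.
Circumcentre = (33/68, -195/68), r² = 137605/2312.
The points at distance exactly r from the centre are (4, 4), (7, -7), (-7, -1) — 3 points.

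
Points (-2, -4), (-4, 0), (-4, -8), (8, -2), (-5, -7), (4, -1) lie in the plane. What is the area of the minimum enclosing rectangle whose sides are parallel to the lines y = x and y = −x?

126

In coordinates u = x + y, v = x − y the rectangle is axis-aligned; the map (x,y)→(u,v) scales areas by 2.
u-values: -6, -4, -12, 6, -12, 3; range = 6 − (-12) = 18.
v-values: 2, -4, 4, 10, 2, 5; range = 10 − (-4) = 14.
Area = (18 × 14) / 2 = 126.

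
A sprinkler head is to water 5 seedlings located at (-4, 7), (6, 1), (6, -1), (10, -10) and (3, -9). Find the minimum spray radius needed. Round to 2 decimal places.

A smallest enclosing disk is always determined by at most three of the input points on its boundary.
The farthest pair is (-4, 7)–(10, -10) with squared distance 485. The circle on this segment as diameter has centre (3, -1.5) and r² = 485/4 = 121.25.
Check (6, 1): distance² to centre = 15.25 ≤ 121.25, so it lies inside.
All remaining points lie in this disk, and no smaller disk contains both endpoints, so this is the minimum enclosing circle.
r = √(121.25) ≈ 11.01.

11.01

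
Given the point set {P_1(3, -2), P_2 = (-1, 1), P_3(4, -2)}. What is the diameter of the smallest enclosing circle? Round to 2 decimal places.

5.83

Side lengths²: P_1P_2² = 25, P_1P_3² = 1, P_2P_3² = 34.
Since P_2P_3² = 34 ≥ 25 + 1 = 26, the angle opposite P_2P_3 is not acute, so the smallest enclosing circle has P_2P_3 as diameter.
Centre = midpoint of P_2P_3 = (1.5, -0.5), r² = 34/4 = 8.5.
Diameter = 2r = 2√(8.5) ≈ 5.83.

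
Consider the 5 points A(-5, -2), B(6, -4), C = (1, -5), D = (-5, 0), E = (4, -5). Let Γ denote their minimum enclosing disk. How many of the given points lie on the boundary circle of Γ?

2

By Welzl's lemma the MEC is supported by two points (diametrically opposite) or three points (on a circumcircle).
The farthest pair is B–D with squared distance 137. The circle on this segment as diameter has centre (0.5, -2) and r² = 137/4 = 34.25.
Check A: distance² to centre = 30.25 ≤ 34.25, so it lies inside.
All remaining points lie in this disk, and no smaller disk contains both endpoints, so this is the minimum enclosing circle.
The points at distance exactly r from the centre are B, D — 2 points.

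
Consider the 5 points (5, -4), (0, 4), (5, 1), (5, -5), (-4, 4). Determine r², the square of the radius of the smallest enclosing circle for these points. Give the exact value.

By Welzl's lemma the MEC is supported by two points (diametrically opposite) or three points (on a circumcircle).
The farthest pair is (5, -5)–(-4, 4) with squared distance 162. The circle on this segment as diameter has centre (0.5, -0.5) and r² = 162/4 = 40.5.
Check (5, -4): distance² to centre = 32.5 ≤ 40.5, so it lies inside.
All remaining points lie in this disk, and no smaller disk contains both endpoints, so this is the minimum enclosing circle.

40.5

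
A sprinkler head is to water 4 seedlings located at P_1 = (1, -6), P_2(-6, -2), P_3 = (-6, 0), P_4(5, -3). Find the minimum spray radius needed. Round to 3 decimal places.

5.701

A smallest enclosing disk is always determined by at most three of the input points on its boundary.
The farthest pair is P_3–P_4 with squared distance 130. The circle on this segment as diameter has centre (-0.5, -1.5) and r² = 130/4 = 32.5.
Check P_1: distance² to centre = 22.5 ≤ 32.5, so it lies inside.
All remaining points lie in this disk, and no smaller disk contains both endpoints, so this is the minimum enclosing circle.
r = √(32.5) ≈ 5.701.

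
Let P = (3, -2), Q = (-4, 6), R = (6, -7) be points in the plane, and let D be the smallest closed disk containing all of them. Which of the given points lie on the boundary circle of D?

Side lengths²: PQ² = 113, PR² = 34, QR² = 269.
Since QR² = 269 ≥ 113 + 34 = 147, the angle opposite QR is not acute, so the smallest enclosing circle has QR as diameter.
Centre = midpoint of QR = (1, -0.5), r² = 269/4 = 67.25.
The points at distance exactly r from the centre are Q, R — 2 points.

Q, R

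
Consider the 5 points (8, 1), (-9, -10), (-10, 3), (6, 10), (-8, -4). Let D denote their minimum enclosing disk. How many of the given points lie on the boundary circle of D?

The farthest pair is (-9, -10)–(6, 10) with squared distance 625. The circle on this segment as diameter has centre (-1.5, 0) and r² = 625/4 = 156.25.
Check (8, 1): distance² to centre = 91.25 ≤ 156.25, so it lies inside.
All remaining points lie in this disk, and no smaller disk contains both endpoints, so this is the minimum enclosing circle.
The points at distance exactly r from the centre are (-9, -10), (6, 10) — 2 points.

2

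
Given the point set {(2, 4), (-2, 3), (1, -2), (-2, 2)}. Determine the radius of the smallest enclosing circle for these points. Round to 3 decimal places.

3.179

The minimum enclosing circle is determined by three boundary points: (2, 4), (-2, 3), (1, -2).
Their circumcentre is (27/46, 53/46) with r² = 10693/1058.
The farthest remaining point (-2, 2) is at distance² 7841/1058 ≤ 10693/1058.
r = √(10693/1058) ≈ 3.179.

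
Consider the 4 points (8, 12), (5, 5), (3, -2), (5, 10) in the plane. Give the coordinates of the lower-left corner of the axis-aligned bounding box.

(3, -2)

x-range [3, 8], y-range [-2, 12].
The lower-left corner is (3, -2).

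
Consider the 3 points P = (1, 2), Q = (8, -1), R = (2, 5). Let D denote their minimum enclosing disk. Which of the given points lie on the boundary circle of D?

Q, R

Side lengths²: PQ² = 58, PR² = 10, QR² = 72.
Since QR² = 72 ≥ 58 + 10 = 68, the angle opposite QR is not acute, so the smallest enclosing circle has QR as diameter.
Centre = midpoint of QR = (5, 2), r² = 72/4 = 18.
The points at distance exactly r from the centre are Q, R — 2 points.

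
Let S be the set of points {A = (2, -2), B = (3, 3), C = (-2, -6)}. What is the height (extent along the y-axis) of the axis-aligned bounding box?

9

max y = 3, min y = -6, so height = 9.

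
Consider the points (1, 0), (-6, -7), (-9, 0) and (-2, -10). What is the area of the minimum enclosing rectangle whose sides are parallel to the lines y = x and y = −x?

119

In coordinates u = x + y, v = x − y the rectangle is axis-aligned; the map (x,y)→(u,v) scales areas by 2.
u-values: 1, -13, -9, -12; range = 1 − (-13) = 14.
v-values: 1, 1, -9, 8; range = 8 − (-9) = 17.
Area = (14 × 17) / 2 = 119.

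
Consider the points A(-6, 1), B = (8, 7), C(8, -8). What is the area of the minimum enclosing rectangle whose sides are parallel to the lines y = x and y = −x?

In coordinates u = x + y, v = x − y the rectangle is axis-aligned; the map (x,y)→(u,v) scales areas by 2.
u-values: -5, 15, 0; range = 15 − (-5) = 20.
v-values: -7, 1, 16; range = 16 − (-7) = 23.
Area = (20 × 23) / 2 = 230.

230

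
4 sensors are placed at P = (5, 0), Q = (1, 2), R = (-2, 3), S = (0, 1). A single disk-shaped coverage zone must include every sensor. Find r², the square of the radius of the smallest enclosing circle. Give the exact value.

A smallest enclosing disk is always determined by at most three of the input points on its boundary.
The farthest pair is P–R with squared distance 58. The circle on this segment as diameter has centre (1.5, 1.5) and r² = 58/4 = 14.5.
Check Q: distance² to centre = 0.5 ≤ 14.5, so it lies inside.
All remaining points lie in this disk, and no smaller disk contains both endpoints, so this is the minimum enclosing circle.

14.5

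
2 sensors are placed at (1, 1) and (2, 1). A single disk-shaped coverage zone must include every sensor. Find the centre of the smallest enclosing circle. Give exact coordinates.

The smallest circle enclosing two points has them as diameter endpoints.
Centre = midpoint = (1.5, 1); r² = |(1, 1)−(2, 1)|²/4 = 1/4 = 0.25.
Centre = (1.5, 1).

(1.5, 1)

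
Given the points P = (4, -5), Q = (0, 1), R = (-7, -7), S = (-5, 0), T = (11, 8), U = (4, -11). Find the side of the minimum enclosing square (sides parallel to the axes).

19

The bounding box has width 18 and height 19.
An axis-aligned square enclosing the set must have side ≥ max(width, height).
So the minimum side is max(18, 19) = 19.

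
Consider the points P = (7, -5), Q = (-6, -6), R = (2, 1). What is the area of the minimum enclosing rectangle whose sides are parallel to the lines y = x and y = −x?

90

In coordinates u = x + y, v = x − y the rectangle is axis-aligned; the map (x,y)→(u,v) scales areas by 2.
u-values: 2, -12, 3; range = 3 − (-12) = 15.
v-values: 12, 0, 1; range = 12 − 0 = 12.
Area = (15 × 12) / 2 = 90.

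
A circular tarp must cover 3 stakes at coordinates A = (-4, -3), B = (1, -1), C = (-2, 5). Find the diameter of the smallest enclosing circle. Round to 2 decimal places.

8.27

Side lengths²: AB² = 29, AC² = 68, BC² = 45.
Since AC² = 68 < 45 + 29 = 74, the triangle is acute, so the smallest enclosing circle is the circumcircle.
Circumcentre = (-8/3, 11/12), r² = 2465/144.
Diameter = 2r = 2√(2465/144) ≈ 8.27.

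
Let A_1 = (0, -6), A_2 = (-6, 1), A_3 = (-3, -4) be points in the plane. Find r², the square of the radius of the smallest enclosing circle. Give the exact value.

21.25

Side lengths²: A_1A_2² = 85, A_1A_3² = 13, A_2A_3² = 34.
Since A_1A_2² = 85 ≥ 34 + 13 = 47, the angle opposite A_1A_2 is not acute, so the smallest enclosing circle has A_1A_2 as diameter.
Centre = midpoint of A_1A_2 = (-3, -2.5), r² = 85/4 = 21.25.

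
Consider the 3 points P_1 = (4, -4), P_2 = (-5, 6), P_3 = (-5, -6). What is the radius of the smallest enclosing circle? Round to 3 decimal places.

6.891

Side lengths²: P_1P_2² = 181, P_1P_3² = 85, P_2P_3² = 144.
Since P_1P_2² = 181 < 144 + 85 = 229, the triangle is acute, so the smallest enclosing circle is the circumcircle.
Circumcentre = (-29/18, 0), r² = 15385/324.
r = √(15385/324) ≈ 6.891.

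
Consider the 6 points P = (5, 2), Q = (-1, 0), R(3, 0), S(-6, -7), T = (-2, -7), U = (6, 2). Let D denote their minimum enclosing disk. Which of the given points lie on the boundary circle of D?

The farthest pair is S–U with squared distance 225. The circle on this segment as diameter has centre (0, -2.5) and r² = 225/4 = 56.25.
Check P: distance² to centre = 45.25 ≤ 56.25, so it lies inside.
All remaining points lie in this disk, and no smaller disk contains both endpoints, so this is the minimum enclosing circle.
The points at distance exactly r from the centre are S, U — 2 points.

S, U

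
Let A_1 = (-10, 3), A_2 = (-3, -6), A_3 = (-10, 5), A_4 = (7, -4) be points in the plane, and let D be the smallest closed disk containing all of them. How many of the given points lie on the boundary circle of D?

A smallest enclosing disk is always determined by at most three of the input points on its boundary.
The farthest pair is A_3–A_4 with squared distance 370. The circle on this segment as diameter has centre (-1.5, 0.5) and r² = 370/4 = 92.5.
Check A_1: distance² to centre = 78.5 ≤ 92.5, so it lies inside.
All remaining points lie in this disk, and no smaller disk contains both endpoints, so this is the minimum enclosing circle.
The points at distance exactly r from the centre are A_3, A_4 — 2 points.

2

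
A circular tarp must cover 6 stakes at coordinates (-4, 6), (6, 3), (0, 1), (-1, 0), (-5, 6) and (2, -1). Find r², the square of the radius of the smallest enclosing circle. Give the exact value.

By Welzl's lemma the MEC is supported by two points (diametrically opposite) or three points (on a circumcircle).
The farthest pair is (6, 3)–(-5, 6) with squared distance 130. The circle on this segment as diameter has centre (0.5, 4.5) and r² = 130/4 = 32.5.
Check (-4, 6): distance² to centre = 22.5 ≤ 32.5, so it lies inside.
All remaining points lie in this disk, and no smaller disk contains both endpoints, so this is the minimum enclosing circle.

32.5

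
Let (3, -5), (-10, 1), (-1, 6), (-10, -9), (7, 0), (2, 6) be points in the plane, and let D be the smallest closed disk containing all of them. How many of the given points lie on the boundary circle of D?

By Welzl's lemma the MEC is supported by two points (diametrically opposite) or three points (on a circumcircle).
The minimum enclosing circle is determined by three boundary points: (-10, -9), (7, 0), (2, 6).
Their circumcentre is (-237/98, -271/98) with r² = 462685/4802.
The farthest remaining point (-1, 6) is at distance² 378601/4802 ≤ 462685/4802.
The points at distance exactly r from the centre are (-10, -9), (7, 0), (2, 6) — 3 points.

3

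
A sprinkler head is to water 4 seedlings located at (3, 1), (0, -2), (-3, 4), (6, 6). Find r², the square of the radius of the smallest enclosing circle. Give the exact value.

26.5625

The minimum enclosing circle of a finite set is fixed by two of the points (as a diameter) or three (as a circumcircle).
The minimum enclosing circle is determined by three boundary points: (0, -2), (-3, 4), (6, 6).
Their circumcentre is (2, 2.75) with r² = 26.5625.
The farthest remaining point (3, 1) is at distance² 4.0625 ≤ 26.5625.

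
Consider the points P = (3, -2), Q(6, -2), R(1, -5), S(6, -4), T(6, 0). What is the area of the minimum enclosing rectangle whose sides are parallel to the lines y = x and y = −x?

25

In coordinates u = x + y, v = x − y the rectangle is axis-aligned; the map (x,y)→(u,v) scales areas by 2.
u-values: 1, 4, -4, 2, 6; range = 6 − (-4) = 10.
v-values: 5, 8, 6, 10, 6; range = 10 − 5 = 5.
Area = (10 × 5) / 2 = 25.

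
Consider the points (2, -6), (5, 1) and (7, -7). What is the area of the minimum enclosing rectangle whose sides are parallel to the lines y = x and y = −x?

In coordinates u = x + y, v = x − y the rectangle is axis-aligned; the map (x,y)→(u,v) scales areas by 2.
u-values: -4, 6, 0; range = 6 − (-4) = 10.
v-values: 8, 4, 14; range = 14 − 4 = 10.
Area = (10 × 10) / 2 = 50.

50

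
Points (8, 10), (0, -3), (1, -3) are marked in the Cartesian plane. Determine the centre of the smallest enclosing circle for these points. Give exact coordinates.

(4, 3.5)

Call the three points A, B, C in the order given.
Side lengths²: AB² = 233, AC² = 218, BC² = 1.
Since AB² = 233 ≥ 218 + 1 = 219, the angle opposite AB is not acute, so the smallest enclosing circle has AB as diameter.
Centre = midpoint of AB = (4, 3.5), r² = 233/4 = 58.25.
Centre = (4, 3.5).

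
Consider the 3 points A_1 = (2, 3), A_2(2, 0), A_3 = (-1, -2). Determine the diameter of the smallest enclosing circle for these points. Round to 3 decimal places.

Side lengths²: A_1A_2² = 9, A_1A_3² = 34, A_2A_3² = 13.
Since A_1A_3² = 34 ≥ 13 + 9 = 22, the angle opposite A_1A_3 is not acute, so the smallest enclosing circle has A_1A_3 as diameter.
Centre = midpoint of A_1A_3 = (0.5, 0.5), r² = 34/4 = 8.5.
Diameter = 2r = 2√(8.5) ≈ 5.831.

5.831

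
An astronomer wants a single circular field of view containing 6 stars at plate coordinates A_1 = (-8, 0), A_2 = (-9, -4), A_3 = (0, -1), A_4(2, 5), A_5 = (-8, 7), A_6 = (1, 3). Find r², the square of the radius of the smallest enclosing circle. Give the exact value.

80093/1568

The minimum enclosing circle of a finite set is fixed by two of the points (as a diameter) or three (as a circumcircle).
The minimum enclosing circle is determined by three boundary points: A_2, A_4, A_5.
Their circumcentre is (-223/56, 61/56) with r² = 80093/1568.
The farthest remaining point A_6 is at distance² 44645/1568 ≤ 80093/1568.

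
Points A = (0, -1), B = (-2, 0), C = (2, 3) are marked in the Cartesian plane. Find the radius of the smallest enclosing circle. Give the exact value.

Side lengths²: AB² = 5, AC² = 20, BC² = 25.
Since BC² = 25 ≥ 20 + 5 = 25, the angle opposite BC is not acute, so the smallest enclosing circle has BC as diameter.
Centre = midpoint of BC = (0, 1.5), r² = 25/4 = 6.25.
r = √(6.25) = 2.5.

2.5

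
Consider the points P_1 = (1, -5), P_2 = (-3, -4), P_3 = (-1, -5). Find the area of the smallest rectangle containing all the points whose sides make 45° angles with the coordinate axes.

7.5

In coordinates u = x + y, v = x − y the rectangle is axis-aligned; the map (x,y)→(u,v) scales areas by 2.
u-values: -4, -7, -6; range = -4 − (-7) = 3.
v-values: 6, 1, 4; range = 6 − 1 = 5.
Area = (3 × 5) / 2 = 7.5.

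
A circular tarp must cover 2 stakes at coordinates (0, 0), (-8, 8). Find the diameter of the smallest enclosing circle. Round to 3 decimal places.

11.314

The smallest circle enclosing two points has them as diameter endpoints.
Centre = midpoint = (-4, 4); r² = |(0, 0)−(-8, 8)|²/4 = 128/4 = 32.
Diameter = 2r = 2√32 ≈ 11.314.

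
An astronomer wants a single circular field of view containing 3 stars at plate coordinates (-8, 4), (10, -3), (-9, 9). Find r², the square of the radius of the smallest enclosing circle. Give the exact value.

Call the three points A, B, C in the order given.
Side lengths²: AB² = 373, AC² = 26, BC² = 505.
Since BC² = 505 ≥ 373 + 26 = 399, the angle opposite BC is not acute, so the smallest enclosing circle has BC as diameter.
Centre = midpoint of BC = (0.5, 3), r² = 505/4 = 126.25.

126.25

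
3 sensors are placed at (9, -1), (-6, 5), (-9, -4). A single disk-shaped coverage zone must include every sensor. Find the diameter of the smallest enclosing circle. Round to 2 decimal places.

18.28

Call the three points A, B, C in the order given.
Side lengths²: AB² = 261, AC² = 333, BC² = 90.
Since AC² = 333 < 261 + 90 = 351, the triangle is acute, so the smallest enclosing circle is the circumcircle.
Circumcentre = (-3/34, -67/34), r² = 48285/578.
Diameter = 2r = 2√(48285/578) ≈ 18.28.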